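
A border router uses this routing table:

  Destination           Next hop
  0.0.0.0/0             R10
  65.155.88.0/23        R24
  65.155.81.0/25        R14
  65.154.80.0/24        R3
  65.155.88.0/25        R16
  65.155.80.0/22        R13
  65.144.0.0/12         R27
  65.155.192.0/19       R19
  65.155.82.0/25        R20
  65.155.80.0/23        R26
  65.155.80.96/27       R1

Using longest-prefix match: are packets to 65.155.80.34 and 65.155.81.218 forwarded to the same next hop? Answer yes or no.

yes

65.155.80.34: longest match 65.155.80.0/23 -> R26
65.155.81.218: longest match 65.155.80.0/23 -> R26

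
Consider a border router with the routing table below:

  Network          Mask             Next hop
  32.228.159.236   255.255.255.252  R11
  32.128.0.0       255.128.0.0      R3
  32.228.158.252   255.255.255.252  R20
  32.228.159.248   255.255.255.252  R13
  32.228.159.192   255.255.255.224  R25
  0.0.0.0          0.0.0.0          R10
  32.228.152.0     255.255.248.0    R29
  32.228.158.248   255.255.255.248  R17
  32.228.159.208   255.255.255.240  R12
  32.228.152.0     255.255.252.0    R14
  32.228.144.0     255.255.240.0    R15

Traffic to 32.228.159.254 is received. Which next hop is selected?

Routes whose prefix contains 32.228.159.254:
  0.0.0.0/0 (default, matches everything) -> R10
  32.128.0.0/9 (32.128.0.0 - 32.255.255.255) -> R3
  32.228.144.0/20 (32.228.144.0 - 32.228.159.255) -> R15
  32.228.152.0/21 (32.228.152.0 - 32.228.159.255) -> R29
More-specific entries that do NOT match:
  32.228.159.236/30 (32.228.159.236 - 32.228.159.239) does not contain 32.228.159.254
  32.228.158.252/30 (32.228.158.252 - 32.228.158.255) does not contain 32.228.159.254
  32.228.159.248/30 (32.228.159.248 - 32.228.159.251) does not contain 32.228.159.254
  32.228.158.248/29 (32.228.158.248 - 32.228.158.255) does not contain 32.228.159.254
  32.228.159.208/28 (32.228.159.208 - 32.228.159.223) does not contain 32.228.159.254
  32.228.159.192/27 (32.228.159.192 - 32.228.159.223) does not contain 32.228.159.254
  32.228.152.0/22 (32.228.152.0 - 32.228.155.255) does not contain 32.228.159.254
Longest matching prefix is /21 -> next hop R29.

R29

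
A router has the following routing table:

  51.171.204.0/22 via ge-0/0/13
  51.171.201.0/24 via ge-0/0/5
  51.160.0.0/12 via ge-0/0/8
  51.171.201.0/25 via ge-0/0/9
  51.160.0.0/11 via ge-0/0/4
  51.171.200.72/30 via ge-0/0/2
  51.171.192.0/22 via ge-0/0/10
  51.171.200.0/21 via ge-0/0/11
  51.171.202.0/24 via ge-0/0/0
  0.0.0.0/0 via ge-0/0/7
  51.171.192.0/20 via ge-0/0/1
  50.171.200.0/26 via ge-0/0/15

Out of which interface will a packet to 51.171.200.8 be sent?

ge-0/0/11

Routes whose prefix contains 51.171.200.8:
  0.0.0.0/0 (default, matches everything) -> ge-0/0/7
  51.160.0.0/11 (51.160.0.0 - 51.191.255.255) -> ge-0/0/4
  51.160.0.0/12 (51.160.0.0 - 51.175.255.255) -> ge-0/0/8
  51.171.192.0/20 (51.171.192.0 - 51.171.207.255) -> ge-0/0/1
  51.171.200.0/21 (51.171.200.0 - 51.171.207.255) -> ge-0/0/11
More-specific entries that do NOT match:
  51.171.200.72/30 (51.171.200.72 - 51.171.200.75) does not contain 51.171.200.8
  50.171.200.0/26 (50.171.200.0 - 50.171.200.63) does not contain 51.171.200.8
  51.171.201.0/25 (51.171.201.0 - 51.171.201.127) does not contain 51.171.200.8
  51.171.201.0/24 (51.171.201.0 - 51.171.201.255) does not contain 51.171.200.8
  51.171.202.0/24 (51.171.202.0 - 51.171.202.255) does not contain 51.171.200.8
  51.171.204.0/22 (51.171.204.0 - 51.171.207.255) does not contain 51.171.200.8
  51.171.192.0/22 (51.171.192.0 - 51.171.195.255) does not contain 51.171.200.8
Longest matching prefix is /21 -> interface ge-0/0/11.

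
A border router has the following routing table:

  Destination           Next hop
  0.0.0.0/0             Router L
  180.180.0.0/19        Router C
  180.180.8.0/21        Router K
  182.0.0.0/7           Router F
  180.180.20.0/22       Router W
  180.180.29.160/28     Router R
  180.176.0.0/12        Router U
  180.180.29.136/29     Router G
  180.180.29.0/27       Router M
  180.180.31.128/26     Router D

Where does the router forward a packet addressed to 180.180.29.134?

Routes whose prefix contains 180.180.29.134:
  0.0.0.0/0 (default, matches everything) -> Router L
  180.176.0.0/12 (180.176.0.0 - 180.191.255.255) -> Router U
  180.180.0.0/19 (180.180.0.0 - 180.180.31.255) -> Router C
More-specific entries that do NOT match:
  180.180.29.136/29 (180.180.29.136 - 180.180.29.143) does not contain 180.180.29.134
  180.180.29.160/28 (180.180.29.160 - 180.180.29.175) does not contain 180.180.29.134
  180.180.29.0/27 (180.180.29.0 - 180.180.29.31) does not contain 180.180.29.134
  180.180.31.128/26 (180.180.31.128 - 180.180.31.191) does not contain 180.180.29.134
  180.180.20.0/22 (180.180.20.0 - 180.180.23.255) does not contain 180.180.29.134
  180.180.8.0/21 (180.180.8.0 - 180.180.15.255) does not contain 180.180.29.134
Longest matching prefix is /19 -> next hop Router C.

Router C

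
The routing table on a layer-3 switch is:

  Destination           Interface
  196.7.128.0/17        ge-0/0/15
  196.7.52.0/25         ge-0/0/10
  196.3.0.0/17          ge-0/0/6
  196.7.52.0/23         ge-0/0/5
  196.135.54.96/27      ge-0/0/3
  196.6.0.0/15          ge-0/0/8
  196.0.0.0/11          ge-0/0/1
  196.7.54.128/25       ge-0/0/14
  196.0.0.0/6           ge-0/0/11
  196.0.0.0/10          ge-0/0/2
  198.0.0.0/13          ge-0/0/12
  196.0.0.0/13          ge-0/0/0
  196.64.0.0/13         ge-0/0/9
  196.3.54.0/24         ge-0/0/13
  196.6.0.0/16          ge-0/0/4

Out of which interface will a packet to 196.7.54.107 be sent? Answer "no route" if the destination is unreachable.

ge-0/0/8

Routes whose prefix contains 196.7.54.107:
  196.0.0.0/6 (196.0.0.0 - 199.255.255.255) -> ge-0/0/11
  196.0.0.0/10 (196.0.0.0 - 196.63.255.255) -> ge-0/0/2
  196.0.0.0/11 (196.0.0.0 - 196.31.255.255) -> ge-0/0/1
  196.0.0.0/13 (196.0.0.0 - 196.7.255.255) -> ge-0/0/0
  196.6.0.0/15 (196.6.0.0 - 196.7.255.255) -> ge-0/0/8
More-specific entries that do NOT match:
  196.135.54.96/27 (196.135.54.96 - 196.135.54.127) does not contain 196.7.54.107
  196.7.52.0/25 (196.7.52.0 - 196.7.52.127) does not contain 196.7.54.107
  196.7.54.128/25 (196.7.54.128 - 196.7.54.255) does not contain 196.7.54.107
  196.3.54.0/24 (196.3.54.0 - 196.3.54.255) does not contain 196.7.54.107
  196.7.52.0/23 (196.7.52.0 - 196.7.53.255) does not contain 196.7.54.107
  196.7.128.0/17 (196.7.128.0 - 196.7.255.255) does not contain 196.7.54.107
  196.3.0.0/17 (196.3.0.0 - 196.3.127.255) does not contain 196.7.54.107
  196.6.0.0/16 (196.6.0.0 - 196.6.255.255) does not contain 196.7.54.107
Longest matching prefix is /15 -> interface ge-0/0/8.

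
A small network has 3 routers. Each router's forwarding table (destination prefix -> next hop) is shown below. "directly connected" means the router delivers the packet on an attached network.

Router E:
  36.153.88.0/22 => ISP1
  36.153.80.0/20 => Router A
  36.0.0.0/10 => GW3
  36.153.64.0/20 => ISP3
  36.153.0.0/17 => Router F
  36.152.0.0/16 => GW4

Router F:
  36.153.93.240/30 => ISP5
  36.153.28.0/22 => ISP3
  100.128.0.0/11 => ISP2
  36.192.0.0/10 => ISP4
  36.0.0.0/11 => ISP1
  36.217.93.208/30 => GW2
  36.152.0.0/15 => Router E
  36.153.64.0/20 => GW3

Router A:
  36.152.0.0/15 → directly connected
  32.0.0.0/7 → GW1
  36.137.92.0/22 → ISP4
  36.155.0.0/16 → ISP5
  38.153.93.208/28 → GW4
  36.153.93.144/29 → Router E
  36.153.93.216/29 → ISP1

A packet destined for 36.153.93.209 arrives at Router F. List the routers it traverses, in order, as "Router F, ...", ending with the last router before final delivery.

At Router F: longest match for 36.153.93.209 is 36.152.0.0/15 -> Router E
At Router E: longest match for 36.153.93.209 is 36.153.80.0/20 -> Router A
At Router A: longest match for 36.153.93.209 is 36.152.0.0/15 -> directly connected

Router F, Router E, Router A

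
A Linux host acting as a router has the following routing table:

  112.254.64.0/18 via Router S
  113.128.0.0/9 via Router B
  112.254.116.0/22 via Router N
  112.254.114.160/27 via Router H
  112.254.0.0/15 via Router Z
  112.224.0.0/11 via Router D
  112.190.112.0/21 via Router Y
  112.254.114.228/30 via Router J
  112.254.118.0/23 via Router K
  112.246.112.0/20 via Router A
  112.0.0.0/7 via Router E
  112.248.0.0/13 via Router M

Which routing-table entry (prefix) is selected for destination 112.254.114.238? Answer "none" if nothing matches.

Entries matching 112.254.114.238:
  112.0.0.0/7 (112.0.0.0 - 113.255.255.255)
  112.224.0.0/11 (112.224.0.0 - 112.255.255.255)
  112.248.0.0/13 (112.248.0.0 - 112.255.255.255)
  112.254.0.0/15 (112.254.0.0 - 112.255.255.255)
  112.254.64.0/18 (112.254.64.0 - 112.254.127.255)
Most specific is 112.254.64.0/18.

112.254.64.0/18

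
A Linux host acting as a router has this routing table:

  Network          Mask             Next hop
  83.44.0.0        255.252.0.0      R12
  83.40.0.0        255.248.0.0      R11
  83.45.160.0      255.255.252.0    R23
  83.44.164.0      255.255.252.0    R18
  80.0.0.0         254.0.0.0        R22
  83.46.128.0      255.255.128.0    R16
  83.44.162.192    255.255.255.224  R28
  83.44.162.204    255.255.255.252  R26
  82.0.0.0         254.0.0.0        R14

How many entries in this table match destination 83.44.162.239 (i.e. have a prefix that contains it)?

Prefixes containing 83.44.162.239:
  82.0.0.0/7 (82.0.0.0 - 83.255.255.255)
  83.40.0.0/13 (83.40.0.0 - 83.47.255.255)
  83.44.0.0/14 (83.44.0.0 - 83.47.255.255)
Total matching entries: 3.

3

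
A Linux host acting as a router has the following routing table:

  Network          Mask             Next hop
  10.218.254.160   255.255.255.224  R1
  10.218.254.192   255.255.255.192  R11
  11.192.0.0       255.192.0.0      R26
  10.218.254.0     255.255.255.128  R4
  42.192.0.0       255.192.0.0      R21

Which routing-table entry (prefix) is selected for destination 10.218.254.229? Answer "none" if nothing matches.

Entries matching 10.218.254.229:
  10.218.254.192/26 (10.218.254.192 - 10.218.254.255)
Most specific is 10.218.254.192/26.

10.218.254.192/26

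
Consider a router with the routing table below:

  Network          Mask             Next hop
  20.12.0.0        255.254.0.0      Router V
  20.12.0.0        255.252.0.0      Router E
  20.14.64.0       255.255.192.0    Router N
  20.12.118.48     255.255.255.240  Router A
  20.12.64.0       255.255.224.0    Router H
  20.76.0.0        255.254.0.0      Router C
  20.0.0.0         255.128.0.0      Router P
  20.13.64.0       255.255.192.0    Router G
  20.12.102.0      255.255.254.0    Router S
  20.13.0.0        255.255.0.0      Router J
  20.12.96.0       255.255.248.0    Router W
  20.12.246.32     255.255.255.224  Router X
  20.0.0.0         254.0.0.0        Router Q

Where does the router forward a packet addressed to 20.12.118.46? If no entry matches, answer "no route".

Router V

Routes whose prefix contains 20.12.118.46:
  20.0.0.0/7 (20.0.0.0 - 21.255.255.255) -> Router Q
  20.0.0.0/9 (20.0.0.0 - 20.127.255.255) -> Router P
  20.12.0.0/14 (20.12.0.0 - 20.15.255.255) -> Router E
  20.12.0.0/15 (20.12.0.0 - 20.13.255.255) -> Router V
More-specific entries that do NOT match:
  20.12.118.48/28 (20.12.118.48 - 20.12.118.63) does not contain 20.12.118.46
  20.12.246.32/27 (20.12.246.32 - 20.12.246.63) does not contain 20.12.118.46
  20.12.102.0/23 (20.12.102.0 - 20.12.103.255) does not contain 20.12.118.46
  20.12.96.0/21 (20.12.96.0 - 20.12.103.255) does not contain 20.12.118.46
  20.12.64.0/19 (20.12.64.0 - 20.12.95.255) does not contain 20.12.118.46
  20.14.64.0/18 (20.14.64.0 - 20.14.127.255) does not contain 20.12.118.46
  20.13.64.0/18 (20.13.64.0 - 20.13.127.255) does not contain 20.12.118.46
  20.13.0.0/16 (20.13.0.0 - 20.13.255.255) does not contain 20.12.118.46
Longest matching prefix is /15 -> next hop Router V.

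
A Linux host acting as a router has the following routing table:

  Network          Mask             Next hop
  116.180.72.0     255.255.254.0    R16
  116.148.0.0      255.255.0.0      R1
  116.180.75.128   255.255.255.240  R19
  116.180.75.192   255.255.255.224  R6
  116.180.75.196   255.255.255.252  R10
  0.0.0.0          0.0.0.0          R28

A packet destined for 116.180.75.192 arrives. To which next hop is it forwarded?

R6

Routes whose prefix contains 116.180.75.192:
  0.0.0.0/0 (default, matches everything) -> R28
  116.180.75.192/27 (116.180.75.192 - 116.180.75.223) -> R6
More-specific entries that do NOT match:
  116.180.75.196/30 (116.180.75.196 - 116.180.75.199) does not contain 116.180.75.192
  116.180.75.128/28 (116.180.75.128 - 116.180.75.143) does not contain 116.180.75.192
Longest matching prefix is /27 -> next hop R6.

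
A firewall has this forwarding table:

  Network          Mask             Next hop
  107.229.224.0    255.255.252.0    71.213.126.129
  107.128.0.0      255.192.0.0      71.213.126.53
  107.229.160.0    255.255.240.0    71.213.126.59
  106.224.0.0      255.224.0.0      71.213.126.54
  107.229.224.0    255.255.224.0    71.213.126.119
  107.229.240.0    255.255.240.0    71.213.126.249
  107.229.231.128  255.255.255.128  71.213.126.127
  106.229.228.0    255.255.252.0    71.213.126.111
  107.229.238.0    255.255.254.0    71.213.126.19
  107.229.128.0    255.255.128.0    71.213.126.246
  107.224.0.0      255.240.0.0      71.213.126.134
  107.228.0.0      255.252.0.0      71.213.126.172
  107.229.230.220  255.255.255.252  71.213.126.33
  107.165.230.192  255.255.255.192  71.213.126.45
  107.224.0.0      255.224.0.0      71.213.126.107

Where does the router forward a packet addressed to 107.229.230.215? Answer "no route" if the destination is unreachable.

Routes whose prefix contains 107.229.230.215:
  107.224.0.0/11 (107.224.0.0 - 107.255.255.255) -> 71.213.126.107
  107.224.0.0/12 (107.224.0.0 - 107.239.255.255) -> 71.213.126.134
  107.228.0.0/14 (107.228.0.0 - 107.231.255.255) -> 71.213.126.172
  107.229.128.0/17 (107.229.128.0 - 107.229.255.255) -> 71.213.126.246
  107.229.224.0/19 (107.229.224.0 - 107.229.255.255) -> 71.213.126.119
More-specific entries that do NOT match:
  107.229.230.220/30 (107.229.230.220 - 107.229.230.223) does not contain 107.229.230.215
  107.165.230.192/26 (107.165.230.192 - 107.165.230.255) does not contain 107.229.230.215
  107.229.231.128/25 (107.229.231.128 - 107.229.231.255) does not contain 107.229.230.215
  107.229.238.0/23 (107.229.238.0 - 107.229.239.255) does not contain 107.229.230.215
  107.229.224.0/22 (107.229.224.0 - 107.229.227.255) does not contain 107.229.230.215
  106.229.228.0/22 (106.229.228.0 - 106.229.231.255) does not contain 107.229.230.215
  107.229.160.0/20 (107.229.160.0 - 107.229.175.255) does not contain 107.229.230.215
  107.229.240.0/20 (107.229.240.0 - 107.229.255.255) does not contain 107.229.230.215
Longest matching prefix is /19 -> next hop 71.213.126.119.

71.213.126.119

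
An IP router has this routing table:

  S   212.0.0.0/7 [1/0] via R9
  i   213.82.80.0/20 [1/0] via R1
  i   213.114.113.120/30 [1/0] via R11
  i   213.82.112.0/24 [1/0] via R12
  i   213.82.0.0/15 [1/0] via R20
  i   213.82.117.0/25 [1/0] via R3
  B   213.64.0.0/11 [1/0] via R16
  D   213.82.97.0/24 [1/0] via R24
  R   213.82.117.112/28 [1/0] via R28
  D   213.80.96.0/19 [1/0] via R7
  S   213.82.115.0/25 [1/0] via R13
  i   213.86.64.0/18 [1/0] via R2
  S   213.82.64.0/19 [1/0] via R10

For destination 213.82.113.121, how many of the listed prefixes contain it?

Prefixes containing 213.82.113.121:
  212.0.0.0/7 (212.0.0.0 - 213.255.255.255)
  213.64.0.0/11 (213.64.0.0 - 213.95.255.255)
  213.82.0.0/15 (213.82.0.0 - 213.83.255.255)
Total matching entries: 3.

3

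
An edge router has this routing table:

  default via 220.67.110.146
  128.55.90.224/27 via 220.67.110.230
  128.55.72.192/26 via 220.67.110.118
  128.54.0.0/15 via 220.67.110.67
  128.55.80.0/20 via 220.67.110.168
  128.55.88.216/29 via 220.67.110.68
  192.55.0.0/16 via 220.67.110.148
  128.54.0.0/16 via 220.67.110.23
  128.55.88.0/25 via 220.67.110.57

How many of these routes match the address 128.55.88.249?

Prefixes containing 128.55.88.249:
  0.0.0.0/0 (default, matches everything)
  128.54.0.0/15 (128.54.0.0 - 128.55.255.255)
  128.55.80.0/20 (128.55.80.0 - 128.55.95.255)
Total matching entries: 3.

3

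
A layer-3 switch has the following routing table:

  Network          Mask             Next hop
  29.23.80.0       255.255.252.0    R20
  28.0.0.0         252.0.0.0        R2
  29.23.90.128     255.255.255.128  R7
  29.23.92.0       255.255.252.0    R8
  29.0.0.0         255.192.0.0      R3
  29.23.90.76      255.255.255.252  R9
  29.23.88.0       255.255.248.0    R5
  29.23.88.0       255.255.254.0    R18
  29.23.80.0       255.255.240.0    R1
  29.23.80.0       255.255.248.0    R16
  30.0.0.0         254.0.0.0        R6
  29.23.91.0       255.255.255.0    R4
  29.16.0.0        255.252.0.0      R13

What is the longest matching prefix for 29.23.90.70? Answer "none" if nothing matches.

Entries matching 29.23.90.70:
  28.0.0.0/6 (28.0.0.0 - 31.255.255.255)
  29.0.0.0/10 (29.0.0.0 - 29.63.255.255)
  29.23.80.0/20 (29.23.80.0 - 29.23.95.255)
  29.23.88.0/21 (29.23.88.0 - 29.23.95.255)
Most specific is 29.23.88.0/21.

29.23.88.0/21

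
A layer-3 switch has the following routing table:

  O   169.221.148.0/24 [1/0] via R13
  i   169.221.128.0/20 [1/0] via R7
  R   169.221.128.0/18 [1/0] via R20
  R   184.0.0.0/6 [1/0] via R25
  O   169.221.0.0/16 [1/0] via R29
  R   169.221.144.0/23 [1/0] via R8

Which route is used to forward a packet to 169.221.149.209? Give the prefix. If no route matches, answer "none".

Entries matching 169.221.149.209:
  169.221.0.0/16 (169.221.0.0 - 169.221.255.255)
  169.221.128.0/18 (169.221.128.0 - 169.221.191.255)
Most specific is 169.221.128.0/18.

169.221.128.0/18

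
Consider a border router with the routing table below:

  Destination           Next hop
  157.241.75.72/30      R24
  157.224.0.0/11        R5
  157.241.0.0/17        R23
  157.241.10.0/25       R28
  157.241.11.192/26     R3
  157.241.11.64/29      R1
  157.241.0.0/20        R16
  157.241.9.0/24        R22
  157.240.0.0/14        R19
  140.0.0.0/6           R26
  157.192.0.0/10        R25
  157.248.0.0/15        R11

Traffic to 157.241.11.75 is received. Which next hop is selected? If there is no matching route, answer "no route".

R16

Routes whose prefix contains 157.241.11.75:
  157.192.0.0/10 (157.192.0.0 - 157.255.255.255) -> R25
  157.224.0.0/11 (157.224.0.0 - 157.255.255.255) -> R5
  157.240.0.0/14 (157.240.0.0 - 157.243.255.255) -> R19
  157.241.0.0/17 (157.241.0.0 - 157.241.127.255) -> R23
  157.241.0.0/20 (157.241.0.0 - 157.241.15.255) -> R16
More-specific entries that do NOT match:
  157.241.75.72/30 (157.241.75.72 - 157.241.75.75) does not contain 157.241.11.75
  157.241.11.64/29 (157.241.11.64 - 157.241.11.71) does not contain 157.241.11.75
  157.241.11.192/26 (157.241.11.192 - 157.241.11.255) does not contain 157.241.11.75
  157.241.10.0/25 (157.241.10.0 - 157.241.10.127) does not contain 157.241.11.75
  157.241.9.0/24 (157.241.9.0 - 157.241.9.255) does not contain 157.241.11.75
Longest matching prefix is /20 -> next hop R16.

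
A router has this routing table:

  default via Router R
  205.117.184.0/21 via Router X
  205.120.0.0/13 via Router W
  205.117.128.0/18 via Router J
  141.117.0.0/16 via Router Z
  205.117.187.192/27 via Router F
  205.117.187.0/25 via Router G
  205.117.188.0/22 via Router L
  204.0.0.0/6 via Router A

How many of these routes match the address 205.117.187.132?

Prefixes containing 205.117.187.132:
  0.0.0.0/0 (default, matches everything)
  204.0.0.0/6 (204.0.0.0 - 207.255.255.255)
  205.117.128.0/18 (205.117.128.0 - 205.117.191.255)
  205.117.184.0/21 (205.117.184.0 - 205.117.191.255)
Total matching entries: 4.

4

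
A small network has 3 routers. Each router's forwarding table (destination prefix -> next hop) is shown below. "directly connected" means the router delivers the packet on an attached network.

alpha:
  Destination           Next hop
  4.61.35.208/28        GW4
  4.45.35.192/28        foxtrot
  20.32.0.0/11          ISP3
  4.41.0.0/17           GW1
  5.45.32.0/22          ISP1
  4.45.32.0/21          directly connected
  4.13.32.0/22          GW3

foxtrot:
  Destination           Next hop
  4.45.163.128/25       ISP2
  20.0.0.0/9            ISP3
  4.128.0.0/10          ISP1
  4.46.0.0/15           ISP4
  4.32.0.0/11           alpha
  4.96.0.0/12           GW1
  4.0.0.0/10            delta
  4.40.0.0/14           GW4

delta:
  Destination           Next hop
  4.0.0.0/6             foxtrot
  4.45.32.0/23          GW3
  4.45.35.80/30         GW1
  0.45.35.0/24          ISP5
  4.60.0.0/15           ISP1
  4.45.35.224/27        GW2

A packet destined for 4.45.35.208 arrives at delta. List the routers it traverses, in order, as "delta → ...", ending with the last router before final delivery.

At delta: longest match for 4.45.35.208 is 4.0.0.0/6 -> foxtrot
At foxtrot: longest match for 4.45.35.208 is 4.32.0.0/11 -> alpha
At alpha: longest match for 4.45.35.208 is 4.45.32.0/21 -> directly connected

delta → foxtrot → alpha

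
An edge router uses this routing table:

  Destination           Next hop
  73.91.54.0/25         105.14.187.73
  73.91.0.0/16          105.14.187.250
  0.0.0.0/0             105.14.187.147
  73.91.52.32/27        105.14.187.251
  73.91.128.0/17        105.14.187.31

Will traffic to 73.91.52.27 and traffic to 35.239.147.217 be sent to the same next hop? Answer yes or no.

73.91.52.27: longest match 73.91.0.0/16 -> 105.14.187.250
35.239.147.217: longest match 0.0.0.0/0 -> 105.14.187.147

no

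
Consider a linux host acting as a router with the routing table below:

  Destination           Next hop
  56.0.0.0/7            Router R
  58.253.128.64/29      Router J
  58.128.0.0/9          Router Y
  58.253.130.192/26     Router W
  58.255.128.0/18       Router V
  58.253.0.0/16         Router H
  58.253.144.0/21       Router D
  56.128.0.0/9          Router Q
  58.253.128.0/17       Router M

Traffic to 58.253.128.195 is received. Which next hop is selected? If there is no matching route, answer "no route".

Routes whose prefix contains 58.253.128.195:
  58.128.0.0/9 (58.128.0.0 - 58.255.255.255) -> Router Y
  58.253.0.0/16 (58.253.0.0 - 58.253.255.255) -> Router H
  58.253.128.0/17 (58.253.128.0 - 58.253.255.255) -> Router M
More-specific entries that do NOT match:
  58.253.128.64/29 (58.253.128.64 - 58.253.128.71) does not contain 58.253.128.195
  58.253.130.192/26 (58.253.130.192 - 58.253.130.255) does not contain 58.253.128.195
  58.253.144.0/21 (58.253.144.0 - 58.253.151.255) does not contain 58.253.128.195
  58.255.128.0/18 (58.255.128.0 - 58.255.191.255) does not contain 58.253.128.195
Longest matching prefix is /17 -> next hop Router M.

Router M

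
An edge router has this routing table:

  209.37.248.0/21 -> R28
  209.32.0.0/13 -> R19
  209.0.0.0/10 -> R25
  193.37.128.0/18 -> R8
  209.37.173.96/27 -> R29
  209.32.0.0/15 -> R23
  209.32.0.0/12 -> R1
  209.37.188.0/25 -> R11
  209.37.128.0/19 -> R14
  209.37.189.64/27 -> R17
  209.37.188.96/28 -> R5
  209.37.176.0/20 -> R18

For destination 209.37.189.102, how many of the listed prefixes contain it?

4

Prefixes containing 209.37.189.102:
  209.0.0.0/10 (209.0.0.0 - 209.63.255.255)
  209.32.0.0/12 (209.32.0.0 - 209.47.255.255)
  209.32.0.0/13 (209.32.0.0 - 209.39.255.255)
  209.37.176.0/20 (209.37.176.0 - 209.37.191.255)
Total matching entries: 4.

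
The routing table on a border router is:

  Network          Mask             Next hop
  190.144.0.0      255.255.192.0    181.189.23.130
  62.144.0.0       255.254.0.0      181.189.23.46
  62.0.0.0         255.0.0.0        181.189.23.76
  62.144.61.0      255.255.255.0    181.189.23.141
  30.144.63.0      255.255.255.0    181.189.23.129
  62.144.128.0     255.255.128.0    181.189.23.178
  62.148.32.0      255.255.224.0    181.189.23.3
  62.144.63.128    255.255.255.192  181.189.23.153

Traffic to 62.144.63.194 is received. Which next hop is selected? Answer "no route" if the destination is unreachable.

Routes whose prefix contains 62.144.63.194:
  62.0.0.0/8 (62.0.0.0 - 62.255.255.255) -> 181.189.23.76
  62.144.0.0/15 (62.144.0.0 - 62.145.255.255) -> 181.189.23.46
More-specific entries that do NOT match:
  62.144.63.128/26 (62.144.63.128 - 62.144.63.191) does not contain 62.144.63.194
  62.144.61.0/24 (62.144.61.0 - 62.144.61.255) does not contain 62.144.63.194
  30.144.63.0/24 (30.144.63.0 - 30.144.63.255) does not contain 62.144.63.194
  62.148.32.0/19 (62.148.32.0 - 62.148.63.255) does not contain 62.144.63.194
  190.144.0.0/18 (190.144.0.0 - 190.144.63.255) does not contain 62.144.63.194
  62.144.128.0/17 (62.144.128.0 - 62.144.255.255) does not contain 62.144.63.194
Longest matching prefix is /15 -> next hop 181.189.23.46.

181.189.23.46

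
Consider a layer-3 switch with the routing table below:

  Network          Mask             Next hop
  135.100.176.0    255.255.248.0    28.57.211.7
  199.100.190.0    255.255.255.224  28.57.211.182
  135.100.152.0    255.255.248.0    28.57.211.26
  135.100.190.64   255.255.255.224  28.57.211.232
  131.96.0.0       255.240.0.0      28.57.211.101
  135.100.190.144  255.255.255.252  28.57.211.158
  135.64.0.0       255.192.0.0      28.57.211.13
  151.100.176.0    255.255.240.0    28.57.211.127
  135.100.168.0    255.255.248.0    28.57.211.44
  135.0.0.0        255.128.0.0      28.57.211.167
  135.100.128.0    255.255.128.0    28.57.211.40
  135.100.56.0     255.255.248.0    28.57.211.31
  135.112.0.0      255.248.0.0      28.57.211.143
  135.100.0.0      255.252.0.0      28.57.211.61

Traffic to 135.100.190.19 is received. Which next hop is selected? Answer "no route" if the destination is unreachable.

Routes whose prefix contains 135.100.190.19:
  135.0.0.0/9 (135.0.0.0 - 135.127.255.255) -> 28.57.211.167
  135.64.0.0/10 (135.64.0.0 - 135.127.255.255) -> 28.57.211.13
  135.100.0.0/14 (135.100.0.0 - 135.103.255.255) -> 28.57.211.61
  135.100.128.0/17 (135.100.128.0 - 135.100.255.255) -> 28.57.211.40
More-specific entries that do NOT match:
  135.100.190.144/30 (135.100.190.144 - 135.100.190.147) does not contain 135.100.190.19
  199.100.190.0/27 (199.100.190.0 - 199.100.190.31) does not contain 135.100.190.19
  135.100.190.64/27 (135.100.190.64 - 135.100.190.95) does not contain 135.100.190.19
  135.100.176.0/21 (135.100.176.0 - 135.100.183.255) does not contain 135.100.190.19
  135.100.152.0/21 (135.100.152.0 - 135.100.159.255) does not contain 135.100.190.19
  135.100.168.0/21 (135.100.168.0 - 135.100.175.255) does not contain 135.100.190.19
  135.100.56.0/21 (135.100.56.0 - 135.100.63.255) does not contain 135.100.190.19
  151.100.176.0/20 (151.100.176.0 - 151.100.191.255) does not contain 135.100.190.19
Longest matching prefix is /17 -> next hop 28.57.211.40.

28.57.211.40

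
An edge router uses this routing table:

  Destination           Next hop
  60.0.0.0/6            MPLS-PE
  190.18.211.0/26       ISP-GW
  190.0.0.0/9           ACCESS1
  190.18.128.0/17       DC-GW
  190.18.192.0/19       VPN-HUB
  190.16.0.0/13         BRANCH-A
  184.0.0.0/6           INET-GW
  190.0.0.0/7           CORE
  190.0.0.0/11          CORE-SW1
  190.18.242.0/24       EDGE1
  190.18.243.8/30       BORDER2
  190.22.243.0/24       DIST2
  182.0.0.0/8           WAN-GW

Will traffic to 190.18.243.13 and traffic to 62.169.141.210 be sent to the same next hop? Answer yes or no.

190.18.243.13: longest match 190.18.128.0/17 -> DC-GW
62.169.141.210: longest match 60.0.0.0/6 -> MPLS-PE

no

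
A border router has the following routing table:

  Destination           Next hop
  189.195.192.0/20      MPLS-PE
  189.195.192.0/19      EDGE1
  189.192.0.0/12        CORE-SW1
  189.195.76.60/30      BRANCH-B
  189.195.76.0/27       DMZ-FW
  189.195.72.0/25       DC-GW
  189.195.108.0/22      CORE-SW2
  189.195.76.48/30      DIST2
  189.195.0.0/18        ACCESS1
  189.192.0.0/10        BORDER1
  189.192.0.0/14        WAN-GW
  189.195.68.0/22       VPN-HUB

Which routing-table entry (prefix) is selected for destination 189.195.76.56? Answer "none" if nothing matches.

Entries matching 189.195.76.56:
  189.192.0.0/10 (189.192.0.0 - 189.255.255.255)
  189.192.0.0/12 (189.192.0.0 - 189.207.255.255)
  189.192.0.0/14 (189.192.0.0 - 189.195.255.255)
Most specific is 189.192.0.0/14.

189.192.0.0/14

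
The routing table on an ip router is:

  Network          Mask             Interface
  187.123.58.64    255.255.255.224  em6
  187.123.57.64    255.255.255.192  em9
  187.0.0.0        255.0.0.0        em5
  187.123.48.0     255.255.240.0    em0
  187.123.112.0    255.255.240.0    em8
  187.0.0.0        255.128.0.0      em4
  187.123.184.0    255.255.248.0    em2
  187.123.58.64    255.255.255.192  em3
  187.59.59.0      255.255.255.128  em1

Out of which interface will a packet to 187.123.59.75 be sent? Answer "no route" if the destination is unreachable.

Routes whose prefix contains 187.123.59.75:
  187.0.0.0/8 (187.0.0.0 - 187.255.255.255) -> em5
  187.0.0.0/9 (187.0.0.0 - 187.127.255.255) -> em4
  187.123.48.0/20 (187.123.48.0 - 187.123.63.255) -> em0
More-specific entries that do NOT match:
  187.123.58.64/27 (187.123.58.64 - 187.123.58.95) does not contain 187.123.59.75
  187.123.57.64/26 (187.123.57.64 - 187.123.57.127) does not contain 187.123.59.75
  187.123.58.64/26 (187.123.58.64 - 187.123.58.127) does not contain 187.123.59.75
  187.59.59.0/25 (187.59.59.0 - 187.59.59.127) does not contain 187.123.59.75
  187.123.184.0/21 (187.123.184.0 - 187.123.191.255) does not contain 187.123.59.75
Longest matching prefix is /20 -> interface em0.

em0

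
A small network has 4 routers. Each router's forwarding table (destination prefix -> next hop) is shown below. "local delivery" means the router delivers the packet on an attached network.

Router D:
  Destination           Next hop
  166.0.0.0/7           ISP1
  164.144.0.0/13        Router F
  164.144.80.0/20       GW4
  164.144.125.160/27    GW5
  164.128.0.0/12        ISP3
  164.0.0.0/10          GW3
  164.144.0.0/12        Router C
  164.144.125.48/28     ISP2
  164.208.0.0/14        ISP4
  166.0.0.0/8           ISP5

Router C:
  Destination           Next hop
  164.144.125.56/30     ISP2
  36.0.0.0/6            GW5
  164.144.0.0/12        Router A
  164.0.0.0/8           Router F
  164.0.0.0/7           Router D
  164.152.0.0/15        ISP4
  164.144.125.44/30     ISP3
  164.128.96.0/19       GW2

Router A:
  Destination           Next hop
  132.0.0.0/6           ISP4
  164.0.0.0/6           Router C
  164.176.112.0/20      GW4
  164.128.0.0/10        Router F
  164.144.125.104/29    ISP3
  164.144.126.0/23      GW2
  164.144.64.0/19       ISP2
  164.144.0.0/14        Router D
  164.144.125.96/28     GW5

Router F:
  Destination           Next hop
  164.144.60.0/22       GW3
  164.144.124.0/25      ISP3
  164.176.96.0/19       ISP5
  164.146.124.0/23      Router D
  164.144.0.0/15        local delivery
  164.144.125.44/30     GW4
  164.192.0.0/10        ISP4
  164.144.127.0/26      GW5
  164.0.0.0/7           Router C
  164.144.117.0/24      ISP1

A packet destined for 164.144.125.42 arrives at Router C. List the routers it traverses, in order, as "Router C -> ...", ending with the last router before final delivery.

At Router C: longest match for 164.144.125.42 is 164.144.0.0/12 -> Router A
At Router A: longest match for 164.144.125.42 is 164.144.0.0/14 -> Router D
At Router D: longest match for 164.144.125.42 is 164.144.0.0/13 -> Router F
At Router F: longest match for 164.144.125.42 is 164.144.0.0/15 -> local delivery

Router C -> Router A -> Router D -> Router F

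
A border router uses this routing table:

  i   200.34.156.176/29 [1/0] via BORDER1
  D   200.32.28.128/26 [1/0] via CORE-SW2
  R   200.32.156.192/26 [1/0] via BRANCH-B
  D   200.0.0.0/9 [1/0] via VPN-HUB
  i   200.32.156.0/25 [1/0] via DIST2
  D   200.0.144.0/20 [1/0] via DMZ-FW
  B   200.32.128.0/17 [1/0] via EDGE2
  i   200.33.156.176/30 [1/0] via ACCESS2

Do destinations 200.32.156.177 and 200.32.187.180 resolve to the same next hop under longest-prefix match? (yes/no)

yes

200.32.156.177: longest match 200.32.128.0/17 -> EDGE2
200.32.187.180: longest match 200.32.128.0/17 -> EDGE2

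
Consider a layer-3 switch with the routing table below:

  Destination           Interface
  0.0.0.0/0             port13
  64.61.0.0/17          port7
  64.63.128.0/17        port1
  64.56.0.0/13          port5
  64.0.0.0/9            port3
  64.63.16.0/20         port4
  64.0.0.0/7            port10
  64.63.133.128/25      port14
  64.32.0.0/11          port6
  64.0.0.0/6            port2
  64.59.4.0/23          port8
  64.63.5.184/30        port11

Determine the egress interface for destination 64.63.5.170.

port5

Routes whose prefix contains 64.63.5.170:
  0.0.0.0/0 (default, matches everything) -> port13
  64.0.0.0/6 (64.0.0.0 - 67.255.255.255) -> port2
  64.0.0.0/7 (64.0.0.0 - 65.255.255.255) -> port10
  64.0.0.0/9 (64.0.0.0 - 64.127.255.255) -> port3
  64.32.0.0/11 (64.32.0.0 - 64.63.255.255) -> port6
  64.56.0.0/13 (64.56.0.0 - 64.63.255.255) -> port5
More-specific entries that do NOT match:
  64.63.5.184/30 (64.63.5.184 - 64.63.5.187) does not contain 64.63.5.170
  64.63.133.128/25 (64.63.133.128 - 64.63.133.255) does not contain 64.63.5.170
  64.59.4.0/23 (64.59.4.0 - 64.59.5.255) does not contain 64.63.5.170
  64.63.16.0/20 (64.63.16.0 - 64.63.31.255) does not contain 64.63.5.170
  64.61.0.0/17 (64.61.0.0 - 64.61.127.255) does not contain 64.63.5.170
  64.63.128.0/17 (64.63.128.0 - 64.63.255.255) does not contain 64.63.5.170
Longest matching prefix is /13 -> interface port5.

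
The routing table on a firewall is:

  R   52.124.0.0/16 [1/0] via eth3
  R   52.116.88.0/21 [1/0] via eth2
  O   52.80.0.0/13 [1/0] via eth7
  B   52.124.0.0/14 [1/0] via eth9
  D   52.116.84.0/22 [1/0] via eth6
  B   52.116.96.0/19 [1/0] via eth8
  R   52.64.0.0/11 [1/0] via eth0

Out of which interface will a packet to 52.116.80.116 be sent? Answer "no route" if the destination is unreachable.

no route

No entry's prefix contains 52.116.80.116; there is no default route.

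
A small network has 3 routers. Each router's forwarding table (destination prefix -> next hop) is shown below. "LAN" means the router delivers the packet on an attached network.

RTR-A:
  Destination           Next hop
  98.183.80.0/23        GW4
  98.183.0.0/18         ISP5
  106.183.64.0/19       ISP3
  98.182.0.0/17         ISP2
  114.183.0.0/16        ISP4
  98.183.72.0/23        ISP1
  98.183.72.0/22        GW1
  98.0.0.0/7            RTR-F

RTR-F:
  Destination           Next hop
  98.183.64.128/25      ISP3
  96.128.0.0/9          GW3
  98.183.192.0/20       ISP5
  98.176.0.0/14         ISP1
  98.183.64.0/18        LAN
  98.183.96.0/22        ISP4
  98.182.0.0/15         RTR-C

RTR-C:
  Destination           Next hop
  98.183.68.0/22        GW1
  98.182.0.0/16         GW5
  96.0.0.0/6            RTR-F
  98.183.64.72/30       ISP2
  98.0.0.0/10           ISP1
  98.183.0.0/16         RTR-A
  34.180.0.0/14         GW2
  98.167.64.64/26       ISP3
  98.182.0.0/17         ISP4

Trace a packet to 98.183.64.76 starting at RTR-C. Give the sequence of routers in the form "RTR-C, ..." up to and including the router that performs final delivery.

At RTR-C: longest match for 98.183.64.76 is 98.183.0.0/16 -> RTR-A
At RTR-A: longest match for 98.183.64.76 is 98.0.0.0/7 -> RTR-F
At RTR-F: longest match for 98.183.64.76 is 98.183.64.0/18 -> LAN

RTR-C, RTR-A, RTR-F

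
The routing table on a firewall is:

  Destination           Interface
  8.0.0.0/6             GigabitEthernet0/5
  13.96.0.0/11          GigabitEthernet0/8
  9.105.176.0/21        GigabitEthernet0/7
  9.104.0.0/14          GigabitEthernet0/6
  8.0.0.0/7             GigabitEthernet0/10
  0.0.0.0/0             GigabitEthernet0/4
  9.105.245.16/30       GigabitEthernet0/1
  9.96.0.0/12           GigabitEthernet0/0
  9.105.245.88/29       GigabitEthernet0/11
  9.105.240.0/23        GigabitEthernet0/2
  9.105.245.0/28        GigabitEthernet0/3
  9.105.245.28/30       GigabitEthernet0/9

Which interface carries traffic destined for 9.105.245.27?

Routes whose prefix contains 9.105.245.27:
  0.0.0.0/0 (default, matches everything) -> GigabitEthernet0/4
  8.0.0.0/6 (8.0.0.0 - 11.255.255.255) -> GigabitEthernet0/5
  8.0.0.0/7 (8.0.0.0 - 9.255.255.255) -> GigabitEthernet0/10
  9.96.0.0/12 (9.96.0.0 - 9.111.255.255) -> GigabitEthernet0/0
  9.104.0.0/14 (9.104.0.0 - 9.107.255.255) -> GigabitEthernet0/6
More-specific entries that do NOT match:
  9.105.245.16/30 (9.105.245.16 - 9.105.245.19) does not contain 9.105.245.27
  9.105.245.28/30 (9.105.245.28 - 9.105.245.31) does not contain 9.105.245.27
  9.105.245.88/29 (9.105.245.88 - 9.105.245.95) does not contain 9.105.245.27
  9.105.245.0/28 (9.105.245.0 - 9.105.245.15) does not contain 9.105.245.27
  9.105.240.0/23 (9.105.240.0 - 9.105.241.255) does not contain 9.105.245.27
  9.105.176.0/21 (9.105.176.0 - 9.105.183.255) does not contain 9.105.245.27
Longest matching prefix is /14 -> interface GigabitEthernet0/6.

GigabitEthernet0/6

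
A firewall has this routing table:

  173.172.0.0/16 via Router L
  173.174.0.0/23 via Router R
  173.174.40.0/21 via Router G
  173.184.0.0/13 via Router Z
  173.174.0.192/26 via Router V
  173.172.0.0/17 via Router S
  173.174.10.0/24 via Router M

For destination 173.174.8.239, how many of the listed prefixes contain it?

No listed prefix contains 173.174.8.239.
Total matching entries: 0.

0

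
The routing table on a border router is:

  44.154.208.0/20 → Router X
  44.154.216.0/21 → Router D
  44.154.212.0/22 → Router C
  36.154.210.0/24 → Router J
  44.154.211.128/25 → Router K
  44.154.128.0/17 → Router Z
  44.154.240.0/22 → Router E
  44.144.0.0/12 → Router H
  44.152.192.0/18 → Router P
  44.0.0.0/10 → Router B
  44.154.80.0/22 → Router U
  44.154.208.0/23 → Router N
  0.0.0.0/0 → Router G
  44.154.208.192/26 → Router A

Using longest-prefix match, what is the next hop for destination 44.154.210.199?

Router X

Routes whose prefix contains 44.154.210.199:
  0.0.0.0/0 (default, matches everything) -> Router G
  44.144.0.0/12 (44.144.0.0 - 44.159.255.255) -> Router H
  44.154.128.0/17 (44.154.128.0 - 44.154.255.255) -> Router Z
  44.154.208.0/20 (44.154.208.0 - 44.154.223.255) -> Router X
More-specific entries that do NOT match:
  44.154.208.192/26 (44.154.208.192 - 44.154.208.255) does not contain 44.154.210.199
  44.154.211.128/25 (44.154.211.128 - 44.154.211.255) does not contain 44.154.210.199
  36.154.210.0/24 (36.154.210.0 - 36.154.210.255) does not contain 44.154.210.199
  44.154.208.0/23 (44.154.208.0 - 44.154.209.255) does not contain 44.154.210.199
  44.154.212.0/22 (44.154.212.0 - 44.154.215.255) does not contain 44.154.210.199
  44.154.240.0/22 (44.154.240.0 - 44.154.243.255) does not contain 44.154.210.199
  44.154.80.0/22 (44.154.80.0 - 44.154.83.255) does not contain 44.154.210.199
  44.154.216.0/21 (44.154.216.0 - 44.154.223.255) does not contain 44.154.210.199
Longest matching prefix is /20 -> next hop Router X.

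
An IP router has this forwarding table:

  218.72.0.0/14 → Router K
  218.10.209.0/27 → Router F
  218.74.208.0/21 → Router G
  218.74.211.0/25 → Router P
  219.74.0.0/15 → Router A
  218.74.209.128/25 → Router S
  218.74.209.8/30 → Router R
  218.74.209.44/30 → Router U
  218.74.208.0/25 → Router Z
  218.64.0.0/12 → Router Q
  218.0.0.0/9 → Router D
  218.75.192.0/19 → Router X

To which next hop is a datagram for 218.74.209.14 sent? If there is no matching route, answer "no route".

Routes whose prefix contains 218.74.209.14:
  218.0.0.0/9 (218.0.0.0 - 218.127.255.255) -> Router D
  218.64.0.0/12 (218.64.0.0 - 218.79.255.255) -> Router Q
  218.72.0.0/14 (218.72.0.0 - 218.75.255.255) -> Router K
  218.74.208.0/21 (218.74.208.0 - 218.74.215.255) -> Router G
More-specific entries that do NOT match:
  218.74.209.8/30 (218.74.209.8 - 218.74.209.11) does not contain 218.74.209.14
  218.74.209.44/30 (218.74.209.44 - 218.74.209.47) does not contain 218.74.209.14
  218.10.209.0/27 (218.10.209.0 - 218.10.209.31) does not contain 218.74.209.14
  218.74.211.0/25 (218.74.211.0 - 218.74.211.127) does not contain 218.74.209.14
  218.74.209.128/25 (218.74.209.128 - 218.74.209.255) does not contain 218.74.209.14
  218.74.208.0/25 (218.74.208.0 - 218.74.208.127) does not contain 218.74.209.14
Longest matching prefix is /21 -> next hop Router G.

Router G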